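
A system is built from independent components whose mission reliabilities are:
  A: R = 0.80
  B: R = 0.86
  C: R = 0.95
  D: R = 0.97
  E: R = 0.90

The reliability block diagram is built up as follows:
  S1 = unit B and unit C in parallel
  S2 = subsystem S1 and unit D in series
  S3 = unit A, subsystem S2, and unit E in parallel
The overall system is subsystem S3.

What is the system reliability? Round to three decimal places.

Parallel (B and C): 1 − (1 − 0.86000)(1 − 0.95000) = 0.99300
Series ([0.99300] and D): 0.99300 × 0.97000 = 0.96321
Parallel (A, [0.96321], and E): 1 − (1 − 0.80000)(1 − 0.96321)(1 − 0.90000) = 0.999

0.999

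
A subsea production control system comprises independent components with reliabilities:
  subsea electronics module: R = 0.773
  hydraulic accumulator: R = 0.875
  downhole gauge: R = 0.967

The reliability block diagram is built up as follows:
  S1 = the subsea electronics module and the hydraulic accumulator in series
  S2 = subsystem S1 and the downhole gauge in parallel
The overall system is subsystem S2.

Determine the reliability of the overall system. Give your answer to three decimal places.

0.989

Series (subsea electronics module and hydraulic accumulator): 0.77300 × 0.87500 = 0.67638
Parallel ([0.67638] and downhole gauge): 1 − (1 − 0.67638)(1 − 0.96700) = 0.989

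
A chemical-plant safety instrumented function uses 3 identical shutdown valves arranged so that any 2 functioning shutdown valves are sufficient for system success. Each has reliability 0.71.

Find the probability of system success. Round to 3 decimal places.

0.796

R = Σ_{i=2}^{3} C(3,i) p^i (1−p)^{3−i} with p = 0.71
C(3,2)·0.71^2·0.29^1 = 0.43857
C(3,3)·0.71^3·0.29^0 = 0.35791
Sum = 0.796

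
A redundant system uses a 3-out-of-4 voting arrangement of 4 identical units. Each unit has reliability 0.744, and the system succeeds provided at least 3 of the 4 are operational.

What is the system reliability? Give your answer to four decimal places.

0.7281

R = Σ_{i=3}^{4} C(4,i) p^i (1−p)^{4−i} with p = 0.744
C(4,3)·0.744^3·0.256^1 = 0.421715
C(4,4)·0.744^4·0.256^0 = 0.306402
Sum = 0.7281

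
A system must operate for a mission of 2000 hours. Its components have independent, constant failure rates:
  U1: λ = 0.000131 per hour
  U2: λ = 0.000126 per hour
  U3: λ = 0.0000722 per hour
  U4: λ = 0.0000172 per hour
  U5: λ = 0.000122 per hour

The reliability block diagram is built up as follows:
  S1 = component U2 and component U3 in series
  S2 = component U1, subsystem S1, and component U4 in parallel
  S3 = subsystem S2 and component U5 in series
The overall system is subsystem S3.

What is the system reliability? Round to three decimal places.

0.781

R(U1) = exp(−0.000131 × 2000) = 0.76951
R(U2) = exp(−0.000126 × 2000) = 0.77724
R(U3) = exp(−0.0000722 × 2000) = 0.86554
R(U4) = exp(−0.0000172 × 2000) = 0.96618
R(U5) = exp(−0.000122 × 2000) = 0.78349
Series (U2 and U3): 0.77724 × 0.86554 = 0.67273
Parallel (U1, [0.67273], and U4): 1 − (1 − 0.76951)(1 − 0.67273)(1 − 0.96618) = 0.99745
Series ([0.99745] and U5): 0.99745 × 0.78349 = 0.781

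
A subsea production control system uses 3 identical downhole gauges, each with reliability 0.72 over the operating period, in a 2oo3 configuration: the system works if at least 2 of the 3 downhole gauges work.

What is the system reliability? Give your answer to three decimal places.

0.809

R = Σ_{i=2}^{3} C(3,i) p^i (1−p)^{3−i} with p = 0.72
C(3,2)·0.72^2·0.28^1 = 0.43546
C(3,3)·0.72^3·0.28^0 = 0.37325
Sum = 0.809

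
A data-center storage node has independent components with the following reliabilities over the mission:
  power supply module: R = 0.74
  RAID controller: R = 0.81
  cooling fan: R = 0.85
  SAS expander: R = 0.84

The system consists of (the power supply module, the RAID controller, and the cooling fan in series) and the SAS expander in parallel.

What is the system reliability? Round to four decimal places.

0.9215

Series (power supply module, RAID controller, and cooling fan): 0.740000 × 0.810000 × 0.850000 = 0.509490
Parallel ([0.509490] and SAS expander): 1 − (1 − 0.509490)(1 − 0.840000) = 0.9215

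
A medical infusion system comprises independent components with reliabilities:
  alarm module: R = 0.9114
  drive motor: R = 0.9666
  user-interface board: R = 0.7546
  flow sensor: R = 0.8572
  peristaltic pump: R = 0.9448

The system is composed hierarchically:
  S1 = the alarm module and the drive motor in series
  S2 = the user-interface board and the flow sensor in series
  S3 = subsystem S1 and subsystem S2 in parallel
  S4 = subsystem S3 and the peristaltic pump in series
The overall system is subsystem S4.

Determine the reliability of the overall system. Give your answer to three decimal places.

Series (alarm module and drive motor): 0.91140 × 0.96660 = 0.88096
Series (user-interface board and flow sensor): 0.75460 × 0.85720 = 0.64684
Parallel ([0.88096] and [0.64684]): 1 − (1 − 0.88096)(1 − 0.64684) = 0.95796
Series ([0.95796] and peristaltic pump): 0.95796 × 0.94480 = 0.905

0.905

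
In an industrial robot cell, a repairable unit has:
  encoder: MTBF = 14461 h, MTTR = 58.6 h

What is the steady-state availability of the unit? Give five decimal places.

0.99596

A(encoder) = MTBF/(MTBF+MTTR) = 14461/(14461+58.6) = 0.99596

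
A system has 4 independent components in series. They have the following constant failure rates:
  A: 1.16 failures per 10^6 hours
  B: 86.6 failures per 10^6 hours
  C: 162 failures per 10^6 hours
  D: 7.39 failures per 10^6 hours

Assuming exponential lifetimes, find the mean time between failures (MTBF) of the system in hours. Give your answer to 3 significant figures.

Series of exponential components: λ_sys = Σ λ_i
λ_sys = 0.00000116 + 0.0000866 + 0.000162 + 0.00000739 = 2.5715e-04 /h
MTBF = 1 / λ_sys = 3890 h

3890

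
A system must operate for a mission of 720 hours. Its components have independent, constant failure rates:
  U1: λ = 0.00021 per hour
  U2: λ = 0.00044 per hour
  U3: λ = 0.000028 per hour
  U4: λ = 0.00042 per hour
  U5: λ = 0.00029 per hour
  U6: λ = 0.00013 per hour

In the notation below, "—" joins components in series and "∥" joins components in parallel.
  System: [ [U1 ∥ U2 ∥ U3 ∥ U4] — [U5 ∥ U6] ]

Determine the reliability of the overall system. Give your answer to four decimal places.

R(U1) = exp(−0.00021 × 720) = 0.859676
R(U2) = exp(−0.00044 × 720) = 0.728476
R(U3) = exp(−0.000028 × 720) = 0.980042
R(U4) = exp(−0.00042 × 720) = 0.739042
R(U5) = exp(−0.00029 × 720) = 0.811558
R(U6) = exp(−0.00013 × 720) = 0.910647
Parallel (U1, U2, U3, and U4): 1 − (1 − 0.859676)(1 − 0.728476)(1 − 0.980042)(1 − 0.739042) = 0.999802
Parallel (U5 and U6): 1 − (1 − 0.811558)(1 − 0.910647) = 0.983162
Series ([0.999802] and [0.983162]): 0.999802 × 0.983162 = 0.9830

0.9830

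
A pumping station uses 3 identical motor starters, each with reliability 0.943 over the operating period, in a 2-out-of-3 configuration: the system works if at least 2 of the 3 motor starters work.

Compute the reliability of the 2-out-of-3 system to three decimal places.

0.991

R = Σ_{i=2}^{3} C(3,i) p^i (1−p)^{3−i} with p = 0.943
C(3,2)·0.943^2·0.057^1 = 0.15206
C(3,3)·0.943^3·0.057^0 = 0.83856
Sum = 0.991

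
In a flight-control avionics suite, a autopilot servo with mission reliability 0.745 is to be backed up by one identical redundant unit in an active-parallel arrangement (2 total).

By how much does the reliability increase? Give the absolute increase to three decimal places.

R_before = 0.745
R_after = 1 − (1 − 0.745)^2 = 0.935
ΔR = 0.935 − 0.745 = 0.190

0.190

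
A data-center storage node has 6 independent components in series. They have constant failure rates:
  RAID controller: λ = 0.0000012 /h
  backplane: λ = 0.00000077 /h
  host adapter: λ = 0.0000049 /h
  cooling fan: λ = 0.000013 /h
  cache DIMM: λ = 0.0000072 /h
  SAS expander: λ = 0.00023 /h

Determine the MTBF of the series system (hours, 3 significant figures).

3890

Series of exponential components: λ_sys = Σ λ_i
λ_sys = 0.0000012 + 0.00000077 + 0.0000049 + 0.000013 + 0.0000072 + 0.00023 = 2.5707e-04 /h
MTBF = 1 / λ_sys = 3890 h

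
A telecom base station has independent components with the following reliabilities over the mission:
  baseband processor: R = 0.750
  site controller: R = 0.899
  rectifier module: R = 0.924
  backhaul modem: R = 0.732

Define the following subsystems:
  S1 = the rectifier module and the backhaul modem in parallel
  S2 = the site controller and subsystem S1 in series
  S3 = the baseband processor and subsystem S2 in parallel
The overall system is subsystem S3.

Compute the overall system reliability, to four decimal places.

0.9702

Parallel (rectifier module and backhaul modem): 1 − (1 − 0.924000)(1 − 0.732000) = 0.979632
Series (site controller and [0.979632]): 0.899000 × 0.979632 = 0.880689
Parallel (baseband processor and [0.880689]): 1 − (1 − 0.750000)(1 − 0.880689) = 0.9702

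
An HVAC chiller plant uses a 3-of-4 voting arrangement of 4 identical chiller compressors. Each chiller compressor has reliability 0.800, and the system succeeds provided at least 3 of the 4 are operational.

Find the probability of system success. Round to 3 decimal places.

0.819

R = Σ_{i=3}^{4} C(4,i) p^i (1−p)^{4−i} with p = 0.800
C(4,3)·0.800^3·0.200^1 = 0.40960
C(4,4)·0.800^4·0.200^0 = 0.40960
Sum = 0.819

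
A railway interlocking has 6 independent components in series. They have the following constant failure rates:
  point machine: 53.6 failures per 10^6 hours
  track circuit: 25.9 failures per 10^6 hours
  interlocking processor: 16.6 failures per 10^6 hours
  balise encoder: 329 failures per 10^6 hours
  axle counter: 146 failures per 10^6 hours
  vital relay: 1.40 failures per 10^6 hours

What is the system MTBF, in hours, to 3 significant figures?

1750

Series of exponential components: λ_sys = Σ λ_i
λ_sys = 0.0000536 + 0.0000259 + 0.0000166 + 0.000329 + 0.000146 + 0.00000140 = 5.7250e-04 /h
MTBF = 1 / λ_sys = 1750 h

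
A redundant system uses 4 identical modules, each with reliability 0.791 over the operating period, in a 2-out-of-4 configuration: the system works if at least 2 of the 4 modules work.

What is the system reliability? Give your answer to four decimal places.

0.9692

R = Σ_{i=2}^{4} C(4,i) p^i (1−p)^{4−i} with p = 0.791
C(4,2)·0.791^2·0.209^2 = 0.163982
C(4,3)·0.791^3·0.209^1 = 0.413748
C(4,4)·0.791^4·0.209^0 = 0.391477
Sum = 0.9692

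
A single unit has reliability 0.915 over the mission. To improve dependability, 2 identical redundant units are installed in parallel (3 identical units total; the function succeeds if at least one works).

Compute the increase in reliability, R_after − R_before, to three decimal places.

0.084

R_before = 0.915
R_after = 1 − (1 − 0.915)^3 = 0.999
ΔR = 0.999 − 0.915 = 0.084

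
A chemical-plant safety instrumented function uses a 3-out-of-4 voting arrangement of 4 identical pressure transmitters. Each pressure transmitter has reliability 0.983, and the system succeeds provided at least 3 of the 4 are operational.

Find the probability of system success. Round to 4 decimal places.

0.9983

R = Σ_{i=3}^{4} C(4,i) p^i (1−p)^{4−i} with p = 0.983
C(4,3)·0.983^3·0.017^1 = 0.064591
C(4,4)·0.983^4·0.017^0 = 0.933714
Sum = 0.9983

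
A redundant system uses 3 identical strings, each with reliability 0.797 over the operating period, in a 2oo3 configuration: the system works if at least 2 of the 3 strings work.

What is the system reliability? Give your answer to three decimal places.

0.893

R = Σ_{i=2}^{3} C(3,i) p^i (1−p)^{3−i} with p = 0.797
C(3,2)·0.797^2·0.203^1 = 0.38684
C(3,3)·0.797^3·0.203^0 = 0.50626
Sum = 0.893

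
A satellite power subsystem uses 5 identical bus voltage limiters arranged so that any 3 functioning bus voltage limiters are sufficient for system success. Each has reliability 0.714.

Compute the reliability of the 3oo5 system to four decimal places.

R = Σ_{i=3}^{5} C(5,i) p^i (1−p)^{5−i} with p = 0.714
C(5,3)·0.714^3·0.286^2 = 0.297733
C(5,4)·0.714^4·0.286^1 = 0.371646
C(5,5)·0.714^5·0.286^0 = 0.185563
Sum = 0.8549

0.8549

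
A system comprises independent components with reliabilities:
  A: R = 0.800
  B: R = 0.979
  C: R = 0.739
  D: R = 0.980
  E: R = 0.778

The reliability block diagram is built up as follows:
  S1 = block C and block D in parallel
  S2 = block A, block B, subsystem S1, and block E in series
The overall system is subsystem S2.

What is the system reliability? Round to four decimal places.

0.6061

Parallel (C and D): 1 − (1 − 0.739000)(1 − 0.980000) = 0.994780
Series (A, B, [0.994780], and E): 0.800000 × 0.979000 × 0.994780 × 0.778000 = 0.6061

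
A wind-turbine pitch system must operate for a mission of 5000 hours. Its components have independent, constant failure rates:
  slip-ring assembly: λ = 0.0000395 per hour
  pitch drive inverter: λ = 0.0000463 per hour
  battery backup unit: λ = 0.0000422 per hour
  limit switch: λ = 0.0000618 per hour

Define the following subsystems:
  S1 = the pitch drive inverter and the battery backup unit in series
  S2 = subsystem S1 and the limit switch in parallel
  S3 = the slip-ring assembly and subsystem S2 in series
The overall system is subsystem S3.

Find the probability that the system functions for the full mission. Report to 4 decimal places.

R(slip-ring assembly) = exp(−0.0000395 × 5000) = 0.820780
R(pitch drive inverter) = exp(−0.0000463 × 5000) = 0.793343
R(battery backup unit) = exp(−0.0000422 × 5000) = 0.809774
R(limit switch) = exp(−0.0000618 × 5000) = 0.734181
Series (pitch drive inverter and battery backup unit): 0.793343 × 0.809774 = 0.642429
Parallel ([0.642429] and limit switch): 1 − (1 − 0.642429)(1 − 0.734181) = 0.904951
Series (slip-ring assembly and [0.904951]): 0.820780 × 0.904951 = 0.7428

0.7428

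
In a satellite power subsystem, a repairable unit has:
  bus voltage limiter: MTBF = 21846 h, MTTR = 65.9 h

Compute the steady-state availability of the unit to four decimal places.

0.9970

A(bus voltage limiter) = MTBF/(MTBF+MTTR) = 21846/(21846+65.9) = 0.9970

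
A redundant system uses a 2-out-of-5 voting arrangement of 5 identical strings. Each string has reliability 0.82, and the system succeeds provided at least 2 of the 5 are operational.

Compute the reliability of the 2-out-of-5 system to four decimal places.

0.9955

R = Σ_{i=2}^{5} C(5,i) p^i (1−p)^{5−i} with p = 0.82
C(5,2)·0.82^2·0.18^3 = 0.039214
C(5,3)·0.82^3·0.18^2 = 0.178643
C(5,4)·0.82^4·0.18^1 = 0.406910
C(5,5)·0.82^5·0.18^0 = 0.370740
Sum = 0.9955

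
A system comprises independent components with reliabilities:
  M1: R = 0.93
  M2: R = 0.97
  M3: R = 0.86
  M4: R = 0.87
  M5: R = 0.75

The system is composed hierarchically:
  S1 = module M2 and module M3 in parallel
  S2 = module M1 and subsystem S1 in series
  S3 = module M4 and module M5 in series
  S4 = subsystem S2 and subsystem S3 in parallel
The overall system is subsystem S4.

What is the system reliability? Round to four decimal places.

Parallel (M2 and M3): 1 − (1 − 0.970000)(1 − 0.860000) = 0.995800
Series (M1 and [0.995800]): 0.930000 × 0.995800 = 0.926094
Series (M4 and M5): 0.870000 × 0.750000 = 0.652500
Parallel ([0.926094] and [0.652500]): 1 − (1 − 0.926094)(1 − 0.652500) = 0.9743

0.9743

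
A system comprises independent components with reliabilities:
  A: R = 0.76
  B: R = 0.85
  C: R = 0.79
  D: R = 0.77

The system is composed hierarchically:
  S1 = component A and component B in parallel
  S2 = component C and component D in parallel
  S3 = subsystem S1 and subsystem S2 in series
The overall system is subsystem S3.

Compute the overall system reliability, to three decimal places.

0.917

Parallel (A and B): 1 − (1 − 0.76000)(1 − 0.85000) = 0.96400
Parallel (C and D): 1 − (1 − 0.79000)(1 − 0.77000) = 0.95170
Series ([0.96400] and [0.95170]): 0.96400 × 0.95170 = 0.917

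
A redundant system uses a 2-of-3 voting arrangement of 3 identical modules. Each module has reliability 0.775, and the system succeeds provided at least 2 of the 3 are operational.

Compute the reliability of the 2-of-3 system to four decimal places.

0.8709

R = Σ_{i=2}^{3} C(3,i) p^i (1−p)^{3−i} with p = 0.775
C(3,2)·0.775^2·0.225^1 = 0.405422
C(3,3)·0.775^3·0.225^0 = 0.465484
Sum = 0.8709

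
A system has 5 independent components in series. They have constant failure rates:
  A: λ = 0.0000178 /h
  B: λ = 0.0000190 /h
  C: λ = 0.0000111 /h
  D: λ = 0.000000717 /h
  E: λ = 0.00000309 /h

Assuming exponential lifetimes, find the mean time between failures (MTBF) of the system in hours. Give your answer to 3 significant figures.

Series of exponential components: λ_sys = Σ λ_i
λ_sys = 0.0000178 + 0.0000190 + 0.0000111 + 0.000000717 + 0.00000309 = 5.1707e-05 /h
MTBF = 1 / λ_sys = 19300 h

19300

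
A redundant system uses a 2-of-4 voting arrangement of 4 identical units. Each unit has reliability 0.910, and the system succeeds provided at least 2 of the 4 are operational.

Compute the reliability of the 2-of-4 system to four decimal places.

0.9973

R = Σ_{i=2}^{4} C(4,i) p^i (1−p)^{4−i} with p = 0.910
C(4,2)·0.910^2·0.090^2 = 0.040246
C(4,3)·0.910^3·0.090^1 = 0.271286
C(4,4)·0.910^4·0.090^0 = 0.685750
Sum = 0.9973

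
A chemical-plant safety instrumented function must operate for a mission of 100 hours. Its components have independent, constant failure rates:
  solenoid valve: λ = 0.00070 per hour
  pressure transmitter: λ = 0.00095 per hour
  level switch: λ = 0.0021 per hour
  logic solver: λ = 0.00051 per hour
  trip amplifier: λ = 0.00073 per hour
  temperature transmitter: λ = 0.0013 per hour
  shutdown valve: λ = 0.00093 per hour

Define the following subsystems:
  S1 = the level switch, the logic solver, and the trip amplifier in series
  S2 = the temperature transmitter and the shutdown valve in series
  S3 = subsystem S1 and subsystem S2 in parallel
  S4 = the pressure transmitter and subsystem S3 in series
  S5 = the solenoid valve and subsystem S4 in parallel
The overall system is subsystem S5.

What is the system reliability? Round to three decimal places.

0.990

R(solenoid valve) = exp(−0.00070 × 100) = 0.93239
R(pressure transmitter) = exp(−0.00095 × 100) = 0.90937
R(level switch) = exp(−0.0021 × 100) = 0.81058
R(logic solver) = exp(−0.00051 × 100) = 0.95028
R(trip amplifier) = exp(−0.00073 × 100) = 0.92960
R(temperature transmitter) = exp(−0.0013 × 100) = 0.87810
R(shutdown valve) = exp(−0.00093 × 100) = 0.91119
Series (level switch, logic solver, and trip amplifier): 0.81058 × 0.95028 × 0.92960 = 0.71605
Series (temperature transmitter and shutdown valve): 0.87810 × 0.91119 = 0.80012
Parallel ([0.71605] and [0.80012]): 1 − (1 − 0.71605)(1 − 0.80012) = 0.94324
Series (pressure transmitter and [0.94324]): 0.90937 × 0.94324 = 0.85775
Parallel (solenoid valve and [0.85775]): 1 − (1 − 0.93239)(1 − 0.85775) = 0.990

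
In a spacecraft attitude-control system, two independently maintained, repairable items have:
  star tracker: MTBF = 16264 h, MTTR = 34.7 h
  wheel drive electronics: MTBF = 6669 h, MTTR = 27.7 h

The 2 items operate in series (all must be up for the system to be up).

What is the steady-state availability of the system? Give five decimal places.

A(star tracker) = MTBF/(MTBF+MTTR) = 16264/(16264+34.7) = 0.997871
A(wheel drive electronics) = MTBF/(MTBF+MTTR) = 6669/(6669+27.7) = 0.995864
Series availability: 0.997871 × 0.995864 = 0.99374

0.99374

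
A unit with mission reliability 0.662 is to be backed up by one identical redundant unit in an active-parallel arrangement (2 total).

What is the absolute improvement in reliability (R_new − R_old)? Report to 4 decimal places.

0.2238

R_before = 0.662
R_after = 1 − (1 − 0.662)^2 = 0.8858
ΔR = 0.8858 − 0.662 = 0.2238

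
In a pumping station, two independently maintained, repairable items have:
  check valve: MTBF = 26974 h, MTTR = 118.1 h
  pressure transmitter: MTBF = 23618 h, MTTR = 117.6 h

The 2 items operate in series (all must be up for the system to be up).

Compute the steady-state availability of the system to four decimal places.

A(check valve) = MTBF/(MTBF+MTTR) = 26974/(26974+118.1) = 0.995641
A(pressure transmitter) = MTBF/(MTBF+MTTR) = 23618/(23618+117.6) = 0.995045
Series availability: 0.995641 × 0.995045 = 0.9907

0.9907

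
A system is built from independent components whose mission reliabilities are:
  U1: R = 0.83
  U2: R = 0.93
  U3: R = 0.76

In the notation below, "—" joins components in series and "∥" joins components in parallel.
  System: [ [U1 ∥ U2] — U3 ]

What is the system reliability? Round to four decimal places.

0.7510

Parallel (U1 and U2): 1 − (1 − 0.830000)(1 − 0.930000) = 0.988100
Series ([0.988100] and U3): 0.988100 × 0.760000 = 0.7510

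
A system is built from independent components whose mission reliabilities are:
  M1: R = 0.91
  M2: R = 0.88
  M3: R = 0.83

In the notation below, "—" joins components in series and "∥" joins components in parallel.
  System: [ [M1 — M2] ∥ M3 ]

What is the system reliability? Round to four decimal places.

0.9661

Series (M1 and M2): 0.910000 × 0.880000 = 0.800800
Parallel ([0.800800] and M3): 1 − (1 − 0.800800)(1 − 0.830000) = 0.9661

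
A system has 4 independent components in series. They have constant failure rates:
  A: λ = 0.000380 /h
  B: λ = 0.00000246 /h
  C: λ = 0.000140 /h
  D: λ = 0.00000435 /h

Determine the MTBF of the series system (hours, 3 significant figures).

1900

Series of exponential components: λ_sys = Σ λ_i
λ_sys = 0.000380 + 0.00000246 + 0.000140 + 0.00000435 = 5.2681e-04 /h
MTBF = 1 / λ_sys = 1900 h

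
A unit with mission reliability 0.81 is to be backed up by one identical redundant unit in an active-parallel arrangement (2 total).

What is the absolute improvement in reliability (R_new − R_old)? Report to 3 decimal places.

0.154

R_before = 0.81
R_after = 1 − (1 − 0.81)^2 = 0.964
ΔR = 0.964 − 0.81 = 0.154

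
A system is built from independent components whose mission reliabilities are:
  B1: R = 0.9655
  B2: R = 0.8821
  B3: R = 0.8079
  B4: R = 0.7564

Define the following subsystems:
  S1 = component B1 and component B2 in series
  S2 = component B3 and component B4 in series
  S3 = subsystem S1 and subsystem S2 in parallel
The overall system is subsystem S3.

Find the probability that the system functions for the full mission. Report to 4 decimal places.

Series (B1 and B2): 0.965500 × 0.882100 = 0.851668
Series (B3 and B4): 0.807900 × 0.756400 = 0.611096
Parallel ([0.851668] and [0.611096]): 1 − (1 − 0.851668)(1 − 0.611096) = 0.9423

0.9423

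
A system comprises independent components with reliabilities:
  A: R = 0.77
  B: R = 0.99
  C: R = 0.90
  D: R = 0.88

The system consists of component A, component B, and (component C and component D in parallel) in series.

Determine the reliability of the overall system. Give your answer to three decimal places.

0.753

Parallel (C and D): 1 − (1 − 0.90000)(1 − 0.88000) = 0.98800
Series (A, B, and [0.98800]): 0.77000 × 0.99000 × 0.98800 = 0.753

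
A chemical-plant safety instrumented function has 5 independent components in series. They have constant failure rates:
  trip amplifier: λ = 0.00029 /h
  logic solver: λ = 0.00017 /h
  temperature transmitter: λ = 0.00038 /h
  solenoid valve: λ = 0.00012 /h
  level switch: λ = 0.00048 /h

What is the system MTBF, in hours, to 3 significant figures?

Series of exponential components: λ_sys = Σ λ_i
λ_sys = 0.00029 + 0.00017 + 0.00038 + 0.00012 + 0.00048 = 1.4400e-03 /h
MTBF = 1 / λ_sys = 694 h

694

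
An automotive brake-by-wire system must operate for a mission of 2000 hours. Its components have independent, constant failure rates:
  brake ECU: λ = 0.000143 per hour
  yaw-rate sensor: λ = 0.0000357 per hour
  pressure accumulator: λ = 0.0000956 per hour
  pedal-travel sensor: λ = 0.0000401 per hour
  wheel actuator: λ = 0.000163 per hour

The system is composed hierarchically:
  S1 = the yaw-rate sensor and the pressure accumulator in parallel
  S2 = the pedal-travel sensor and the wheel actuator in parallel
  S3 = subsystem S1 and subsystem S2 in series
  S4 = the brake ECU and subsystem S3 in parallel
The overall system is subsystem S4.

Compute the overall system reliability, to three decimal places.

R(brake ECU) = exp(−0.000143 × 2000) = 0.75126
R(yaw-rate sensor) = exp(−0.0000357 × 2000) = 0.93109
R(pressure accumulator) = exp(−0.0000956 × 2000) = 0.82597
R(pedal-travel sensor) = exp(−0.0000401 × 2000) = 0.92293
R(wheel actuator) = exp(−0.000163 × 2000) = 0.72181
Parallel (yaw-rate sensor and pressure accumulator): 1 − (1 − 0.93109)(1 − 0.82597) = 0.98801
Parallel (pedal-travel sensor and wheel actuator): 1 − (1 − 0.92293)(1 − 0.72181) = 0.97856
Series ([0.98801] and [0.97856]): 0.98801 × 0.97856 = 0.96683
Parallel (brake ECU and [0.96683]): 1 − (1 − 0.75126)(1 − 0.96683) = 0.992

0.992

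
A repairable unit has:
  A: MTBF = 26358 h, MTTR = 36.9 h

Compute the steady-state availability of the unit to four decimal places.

A(A) = MTBF/(MTBF+MTTR) = 26358/(26358+36.9) = 0.9986

0.9986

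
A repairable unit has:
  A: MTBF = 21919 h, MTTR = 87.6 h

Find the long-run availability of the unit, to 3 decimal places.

0.996

A(A) = MTBF/(MTBF+MTTR) = 21919/(21919+87.6) = 0.996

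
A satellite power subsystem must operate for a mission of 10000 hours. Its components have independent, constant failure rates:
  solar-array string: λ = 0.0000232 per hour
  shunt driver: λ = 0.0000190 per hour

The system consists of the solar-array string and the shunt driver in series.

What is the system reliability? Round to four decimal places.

R(solar-array string) = exp(−0.0000232 × 10000) = 0.792946
R(shunt driver) = exp(−0.0000190 × 10000) = 0.826959
Series (solar-array string and shunt driver): 0.792946 × 0.826959 = 0.6557

0.6557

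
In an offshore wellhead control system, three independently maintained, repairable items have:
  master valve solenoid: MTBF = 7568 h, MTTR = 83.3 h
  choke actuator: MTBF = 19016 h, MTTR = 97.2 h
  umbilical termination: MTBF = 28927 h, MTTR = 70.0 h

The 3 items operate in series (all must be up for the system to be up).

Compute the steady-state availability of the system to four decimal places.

0.9817

A(master valve solenoid) = MTBF/(MTBF+MTTR) = 7568/(7568+83.3) = 0.989113
A(choke actuator) = MTBF/(MTBF+MTTR) = 19016/(19016+97.2) = 0.994915
A(umbilical termination) = MTBF/(MTBF+MTTR) = 28927/(28927+70.0) = 0.997586
Series availability: 0.989113 × 0.994915 × 0.997586 = 0.9817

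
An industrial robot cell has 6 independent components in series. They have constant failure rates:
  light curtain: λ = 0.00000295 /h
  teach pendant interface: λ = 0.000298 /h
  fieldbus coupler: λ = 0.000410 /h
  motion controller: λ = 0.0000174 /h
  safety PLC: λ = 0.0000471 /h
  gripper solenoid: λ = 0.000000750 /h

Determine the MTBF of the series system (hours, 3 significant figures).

1290

Series of exponential components: λ_sys = Σ λ_i
λ_sys = 0.00000295 + 0.000298 + 0.000410 + 0.0000174 + 0.0000471 + 0.000000750 = 7.7620e-04 /h
MTBF = 1 / λ_sys = 1290 h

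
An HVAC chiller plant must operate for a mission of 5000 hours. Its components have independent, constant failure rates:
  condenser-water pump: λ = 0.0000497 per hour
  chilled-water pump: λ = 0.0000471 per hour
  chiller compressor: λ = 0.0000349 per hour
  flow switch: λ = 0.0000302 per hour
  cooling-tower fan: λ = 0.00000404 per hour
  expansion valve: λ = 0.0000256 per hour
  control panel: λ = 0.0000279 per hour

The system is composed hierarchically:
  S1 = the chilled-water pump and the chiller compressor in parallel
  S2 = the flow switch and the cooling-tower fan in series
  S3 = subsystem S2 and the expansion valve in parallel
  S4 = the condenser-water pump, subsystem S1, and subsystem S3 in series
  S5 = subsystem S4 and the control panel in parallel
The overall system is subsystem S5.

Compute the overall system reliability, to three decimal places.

0.966

R(condenser-water pump) = exp(−0.0000497 × 5000) = 0.77997
R(chilled-water pump) = exp(−0.0000471 × 5000) = 0.79018
R(chiller compressor) = exp(−0.0000349 × 5000) = 0.83988
R(flow switch) = exp(−0.0000302 × 5000) = 0.85985
R(cooling-tower fan) = exp(−0.00000404 × 5000) = 0.98000
R(expansion valve) = exp(−0.0000256 × 5000) = 0.87985
R(control panel) = exp(−0.0000279 × 5000) = 0.86979
Parallel (chilled-water pump and chiller compressor): 1 − (1 − 0.79018)(1 − 0.83988) = 0.96640
Series (flow switch and cooling-tower fan): 0.85985 × 0.98000 = 0.84265
Parallel ([0.84265] and expansion valve): 1 − (1 − 0.84265)(1 − 0.87985) = 0.98109
Series (condenser-water pump, [0.96640], and [0.98109]): 0.77997 × 0.96640 × 0.98109 = 0.73951
Parallel ([0.73951] and control panel): 1 − (1 − 0.73951)(1 − 0.86979) = 0.966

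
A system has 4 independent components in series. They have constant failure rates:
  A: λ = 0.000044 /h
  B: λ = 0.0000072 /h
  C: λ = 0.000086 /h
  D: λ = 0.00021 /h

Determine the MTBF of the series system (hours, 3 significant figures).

Series of exponential components: λ_sys = Σ λ_i
λ_sys = 0.000044 + 0.0000072 + 0.000086 + 0.00021 = 3.4720e-04 /h
MTBF = 1 / λ_sys = 2880 h

2880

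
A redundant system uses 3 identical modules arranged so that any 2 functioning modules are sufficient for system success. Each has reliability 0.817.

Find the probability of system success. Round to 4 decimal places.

0.9118

R = Σ_{i=2}^{3} C(3,i) p^i (1−p)^{3−i} with p = 0.817
C(3,2)·0.817^2·0.183^1 = 0.366451
C(3,3)·0.817^3·0.183^0 = 0.545339
Sum = 0.9118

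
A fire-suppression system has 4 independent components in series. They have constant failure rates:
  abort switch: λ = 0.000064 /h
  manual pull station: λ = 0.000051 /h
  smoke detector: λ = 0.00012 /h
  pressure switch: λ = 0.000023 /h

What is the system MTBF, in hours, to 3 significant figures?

Series of exponential components: λ_sys = Σ λ_i
λ_sys = 0.000064 + 0.000051 + 0.00012 + 0.000023 = 2.5800e-04 /h
MTBF = 1 / λ_sys = 3880 h

3880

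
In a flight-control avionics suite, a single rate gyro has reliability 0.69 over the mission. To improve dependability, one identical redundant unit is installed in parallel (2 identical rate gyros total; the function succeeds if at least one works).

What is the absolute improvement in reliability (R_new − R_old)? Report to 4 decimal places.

R_before = 0.69
R_after = 1 − (1 − 0.69)^2 = 0.9039
ΔR = 0.9039 − 0.69 = 0.2139

0.2139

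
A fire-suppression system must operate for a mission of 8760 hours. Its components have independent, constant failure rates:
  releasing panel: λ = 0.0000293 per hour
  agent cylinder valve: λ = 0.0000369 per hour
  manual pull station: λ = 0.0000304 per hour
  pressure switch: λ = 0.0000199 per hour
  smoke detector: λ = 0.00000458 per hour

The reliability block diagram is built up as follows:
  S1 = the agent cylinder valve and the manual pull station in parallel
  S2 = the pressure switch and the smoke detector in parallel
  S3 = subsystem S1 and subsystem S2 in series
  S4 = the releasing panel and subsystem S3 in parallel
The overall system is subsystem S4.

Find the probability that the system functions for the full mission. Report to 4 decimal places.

0.9840

R(releasing panel) = exp(−0.0000293 × 8760) = 0.773625
R(agent cylinder valve) = exp(−0.0000369 × 8760) = 0.723797
R(manual pull station) = exp(−0.0000304 × 8760) = 0.766206
R(pressure switch) = exp(−0.0000199 × 8760) = 0.840025
R(smoke detector) = exp(−0.00000458 × 8760) = 0.960673
Parallel (agent cylinder valve and manual pull station): 1 − (1 − 0.723797)(1 − 0.766206) = 0.935425
Parallel (pressure switch and smoke detector): 1 − (1 − 0.840025)(1 − 0.960673) = 0.993709
Series ([0.935425] and [0.993709]): 0.935425 × 0.993709 = 0.929540
Parallel (releasing panel and [0.929540]): 1 − (1 − 0.773625)(1 − 0.929540) = 0.9840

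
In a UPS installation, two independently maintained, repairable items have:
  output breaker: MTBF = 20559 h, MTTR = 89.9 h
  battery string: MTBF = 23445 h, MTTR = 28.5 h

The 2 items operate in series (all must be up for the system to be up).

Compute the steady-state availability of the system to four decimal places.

A(output breaker) = MTBF/(MTBF+MTTR) = 20559/(20559+89.9) = 0.995646
A(battery string) = MTBF/(MTBF+MTTR) = 23445/(23445+28.5) = 0.998786
Series availability: 0.995646 × 0.998786 = 0.9944

0.9944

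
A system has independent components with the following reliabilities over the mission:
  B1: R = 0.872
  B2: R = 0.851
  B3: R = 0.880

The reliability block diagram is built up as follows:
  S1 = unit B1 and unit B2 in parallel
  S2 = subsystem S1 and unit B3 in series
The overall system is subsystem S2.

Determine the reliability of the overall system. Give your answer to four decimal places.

0.8632

Parallel (B1 and B2): 1 − (1 − 0.872000)(1 − 0.851000) = 0.980928
Series ([0.980928] and B3): 0.980928 × 0.880000 = 0.8632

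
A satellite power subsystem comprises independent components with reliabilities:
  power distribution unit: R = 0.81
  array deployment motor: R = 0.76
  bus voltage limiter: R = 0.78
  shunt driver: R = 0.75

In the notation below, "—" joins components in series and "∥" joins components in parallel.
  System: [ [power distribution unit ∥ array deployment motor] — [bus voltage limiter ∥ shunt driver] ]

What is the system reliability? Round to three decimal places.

0.902

Parallel (power distribution unit and array deployment motor): 1 − (1 − 0.81000)(1 − 0.76000) = 0.95440
Parallel (bus voltage limiter and shunt driver): 1 − (1 − 0.78000)(1 − 0.75000) = 0.94500
Series ([0.95440] and [0.94500]): 0.95440 × 0.94500 = 0.902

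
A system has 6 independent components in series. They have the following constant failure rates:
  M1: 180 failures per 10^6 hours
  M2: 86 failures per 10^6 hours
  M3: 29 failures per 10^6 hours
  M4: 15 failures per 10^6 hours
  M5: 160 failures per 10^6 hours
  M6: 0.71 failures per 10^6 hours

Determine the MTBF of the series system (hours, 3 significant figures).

2120

Series of exponential components: λ_sys = Σ λ_i
λ_sys = 0.00018 + 0.000086 + 0.000029 + 0.000015 + 0.00016 + 0.00000071 = 4.7071e-04 /h
MTBF = 1 / λ_sys = 2120 h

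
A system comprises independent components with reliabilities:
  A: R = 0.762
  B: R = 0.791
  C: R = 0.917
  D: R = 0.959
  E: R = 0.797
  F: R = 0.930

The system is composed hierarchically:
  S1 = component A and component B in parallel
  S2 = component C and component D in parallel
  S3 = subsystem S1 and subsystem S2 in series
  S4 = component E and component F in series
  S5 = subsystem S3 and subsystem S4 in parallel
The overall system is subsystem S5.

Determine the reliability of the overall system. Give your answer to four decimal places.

Parallel (A and B): 1 − (1 − 0.762000)(1 − 0.791000) = 0.950258
Parallel (C and D): 1 − (1 − 0.917000)(1 − 0.959000) = 0.996597
Series ([0.950258] and [0.996597]): 0.950258 × 0.996597 = 0.947024
Series (E and F): 0.797000 × 0.930000 = 0.741210
Parallel ([0.947024] and [0.741210]): 1 − (1 − 0.947024)(1 − 0.741210) = 0.9863

0.9863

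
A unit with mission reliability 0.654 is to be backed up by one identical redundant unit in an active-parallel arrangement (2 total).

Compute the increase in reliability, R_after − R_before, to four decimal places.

R_before = 0.654
R_after = 1 − (1 − 0.654)^2 = 0.8803
ΔR = 0.8803 − 0.654 = 0.2263

0.2263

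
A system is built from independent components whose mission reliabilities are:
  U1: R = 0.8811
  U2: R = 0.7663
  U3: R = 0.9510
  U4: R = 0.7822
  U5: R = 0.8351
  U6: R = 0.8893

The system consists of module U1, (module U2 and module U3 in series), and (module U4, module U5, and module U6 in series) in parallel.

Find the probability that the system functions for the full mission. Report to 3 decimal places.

Series (U2 and U3): 0.76630 × 0.95100 = 0.72875
Series (U4, U5, and U6): 0.78220 × 0.83510 × 0.88930 = 0.58090
Parallel (U1, [0.72875], and [0.58090]): 1 − (1 − 0.88110)(1 − 0.72875)(1 − 0.58090) = 0.986

0.986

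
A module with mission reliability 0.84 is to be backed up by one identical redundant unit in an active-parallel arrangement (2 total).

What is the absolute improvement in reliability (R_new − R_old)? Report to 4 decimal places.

R_before = 0.84
R_after = 1 − (1 − 0.84)^2 = 0.9744
ΔR = 0.9744 − 0.84 = 0.1344

0.1344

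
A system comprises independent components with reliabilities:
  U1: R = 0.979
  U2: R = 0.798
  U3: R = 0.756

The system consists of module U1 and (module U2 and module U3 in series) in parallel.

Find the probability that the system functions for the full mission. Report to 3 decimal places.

Series (U2 and U3): 0.79800 × 0.75600 = 0.60329
Parallel (U1 and [0.60329]): 1 − (1 − 0.97900)(1 − 0.60329) = 0.992

0.992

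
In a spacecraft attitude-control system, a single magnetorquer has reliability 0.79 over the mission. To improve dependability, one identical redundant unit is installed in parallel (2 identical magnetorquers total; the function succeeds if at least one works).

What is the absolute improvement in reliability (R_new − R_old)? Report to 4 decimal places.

R_before = 0.79
R_after = 1 − (1 − 0.79)^2 = 0.9559
ΔR = 0.9559 − 0.79 = 0.1659

0.1659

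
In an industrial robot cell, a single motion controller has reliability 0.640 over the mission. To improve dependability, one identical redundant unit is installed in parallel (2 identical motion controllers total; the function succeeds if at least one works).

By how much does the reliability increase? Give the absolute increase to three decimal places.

R_before = 0.640
R_after = 1 − (1 − 0.640)^2 = 0.870
ΔR = 0.870 − 0.640 = 0.230

0.230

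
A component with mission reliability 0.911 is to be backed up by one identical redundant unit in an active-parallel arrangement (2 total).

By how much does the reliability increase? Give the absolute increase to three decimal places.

R_before = 0.911
R_after = 1 − (1 − 0.911)^2 = 0.992
ΔR = 0.992 − 0.911 = 0.081

0.081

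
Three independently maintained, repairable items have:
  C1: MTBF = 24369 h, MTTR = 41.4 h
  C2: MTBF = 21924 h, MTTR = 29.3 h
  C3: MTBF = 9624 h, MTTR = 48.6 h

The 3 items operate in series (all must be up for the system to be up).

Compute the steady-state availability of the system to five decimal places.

0.99196

A(C1) = MTBF/(MTBF+MTTR) = 24369/(24369+41.4) = 0.998304
A(C2) = MTBF/(MTBF+MTTR) = 21924/(21924+29.3) = 0.998665
A(C3) = MTBF/(MTBF+MTTR) = 9624/(9624+48.6) = 0.994975
Series availability: 0.998304 × 0.998665 × 0.994975 = 0.99196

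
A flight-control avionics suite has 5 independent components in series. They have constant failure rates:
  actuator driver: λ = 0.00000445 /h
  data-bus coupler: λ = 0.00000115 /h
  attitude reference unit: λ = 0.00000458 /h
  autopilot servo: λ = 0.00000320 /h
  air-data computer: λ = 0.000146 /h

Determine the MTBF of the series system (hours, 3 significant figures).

6270

Series of exponential components: λ_sys = Σ λ_i
λ_sys = 0.00000445 + 0.00000115 + 0.00000458 + 0.00000320 + 0.000146 = 1.5938e-04 /h
MTBF = 1 / λ_sys = 6270 h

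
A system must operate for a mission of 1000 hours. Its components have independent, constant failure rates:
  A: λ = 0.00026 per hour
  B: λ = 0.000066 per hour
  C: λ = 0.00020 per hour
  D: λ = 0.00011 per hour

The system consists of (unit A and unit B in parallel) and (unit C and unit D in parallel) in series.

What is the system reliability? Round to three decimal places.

R(A) = exp(−0.00026 × 1000) = 0.77105
R(B) = exp(−0.000066 × 1000) = 0.93613
R(C) = exp(−0.00020 × 1000) = 0.81873
R(D) = exp(−0.00011 × 1000) = 0.89583
Parallel (A and B): 1 − (1 − 0.77105)(1 − 0.93613) = 0.98538
Parallel (C and D): 1 − (1 − 0.81873)(1 − 0.89583) = 0.98112
Series ([0.98538] and [0.98112]): 0.98538 × 0.98112 = 0.967

0.967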